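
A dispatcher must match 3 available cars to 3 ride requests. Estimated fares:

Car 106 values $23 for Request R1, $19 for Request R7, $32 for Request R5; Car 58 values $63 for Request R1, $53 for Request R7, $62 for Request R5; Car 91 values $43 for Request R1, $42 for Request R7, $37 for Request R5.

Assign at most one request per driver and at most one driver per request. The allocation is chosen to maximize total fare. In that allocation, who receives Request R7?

Car 91 receives Request R7.

Treat this as an assignment problem: match each driver to one request.
Optimal: Car 106→Request R5 ($32), Car 58→Request R1 ($63), Car 91→Request R7 ($42) — total 32+63+42 = $137.
Car 91's own top request is Request R1 ($43), but forcing Car 91→Request R1 and reassigning the rest optimally gives only $128 — worse by 9.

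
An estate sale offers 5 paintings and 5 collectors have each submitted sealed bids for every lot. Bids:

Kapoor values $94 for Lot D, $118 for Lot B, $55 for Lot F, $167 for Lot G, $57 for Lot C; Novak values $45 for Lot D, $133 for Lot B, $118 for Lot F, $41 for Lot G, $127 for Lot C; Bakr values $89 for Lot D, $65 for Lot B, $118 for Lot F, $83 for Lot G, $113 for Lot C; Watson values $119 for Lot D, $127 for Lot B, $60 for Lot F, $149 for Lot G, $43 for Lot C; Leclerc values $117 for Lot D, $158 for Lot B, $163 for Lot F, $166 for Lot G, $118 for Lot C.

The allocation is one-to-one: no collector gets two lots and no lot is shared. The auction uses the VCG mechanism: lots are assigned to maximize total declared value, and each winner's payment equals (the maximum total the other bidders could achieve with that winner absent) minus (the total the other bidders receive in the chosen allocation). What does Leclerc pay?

Efficient allocation: Kapoor→Lot G ($167), Novak→Lot B ($133), Bakr→Lot C ($113), Watson→Lot D ($119), Leclerc→Lot F ($163); total welfare W = $695.
Leclerc receives Lot F at value $163, so the others get W − 163 = $532.
Without Leclerc: best allocation of the remaining 4 bidders over all 5 lots is Kapoor→Lot G ($167), Novak→Lot C ($127), Bakr→Lot F ($118), Watson→Lot B ($127), total $539.
VCG payment = (others' best without Leclerc) − (others' welfare with Leclerc) = 539 − 532 = $7.

Leclerc pays $7.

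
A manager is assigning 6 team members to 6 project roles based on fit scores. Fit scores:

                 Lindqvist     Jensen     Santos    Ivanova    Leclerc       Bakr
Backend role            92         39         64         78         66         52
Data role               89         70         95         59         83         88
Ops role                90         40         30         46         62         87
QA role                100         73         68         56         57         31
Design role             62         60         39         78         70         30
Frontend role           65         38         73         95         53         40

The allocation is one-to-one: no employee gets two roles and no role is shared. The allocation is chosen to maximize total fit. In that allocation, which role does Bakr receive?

This is the linear assignment problem.
Optimal: Lindqvist→Backend role (92 pts), Jensen→QA role (73 pts), Santos→Data role (95 pts), Ivanova→Frontend role (95 pts), Leclerc→Design role (70 pts), Bakr→Ops role (87 pts) — total 92+73+95+95+70+87 = 512 pts.
Max-entry greedy (repeatedly take the single best remaining cell) gives 486 pts, worse by 26.
Bakr's own top role is Data role (88 pts), but forcing Bakr→Data role and reassigning the rest optimally gives only 480 pts — worse by 32.

Bakr receives Ops role.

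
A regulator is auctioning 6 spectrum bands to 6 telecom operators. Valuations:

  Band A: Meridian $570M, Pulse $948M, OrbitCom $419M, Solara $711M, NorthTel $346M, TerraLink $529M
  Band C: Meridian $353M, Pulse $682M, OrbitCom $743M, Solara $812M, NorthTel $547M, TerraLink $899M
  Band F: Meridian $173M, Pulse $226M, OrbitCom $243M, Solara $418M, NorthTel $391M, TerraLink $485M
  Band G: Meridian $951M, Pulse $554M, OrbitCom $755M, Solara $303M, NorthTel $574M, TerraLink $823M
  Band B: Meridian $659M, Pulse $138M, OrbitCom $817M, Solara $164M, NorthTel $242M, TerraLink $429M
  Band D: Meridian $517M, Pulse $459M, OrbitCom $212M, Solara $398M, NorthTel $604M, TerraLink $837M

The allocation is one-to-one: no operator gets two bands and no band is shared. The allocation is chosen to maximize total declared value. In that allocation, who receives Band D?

TerraLink receives Band D.

Optimal: Meridian→Band G ($951M), Pulse→Band A ($948M), OrbitCom→Band B ($817M), Solara→Band C ($812M), NorthTel→Band F ($391M), TerraLink→Band D ($837M) — total 951+948+817+812+391+837 = $4756M.
Column-greedy (each band in turn goes to its best remaining operator) gives $4637M, worse by 119.
TerraLink's own top band is Band C ($899M), but forcing TerraLink→Band C and reassigning the rest optimally gives only $4637M — worse by 119.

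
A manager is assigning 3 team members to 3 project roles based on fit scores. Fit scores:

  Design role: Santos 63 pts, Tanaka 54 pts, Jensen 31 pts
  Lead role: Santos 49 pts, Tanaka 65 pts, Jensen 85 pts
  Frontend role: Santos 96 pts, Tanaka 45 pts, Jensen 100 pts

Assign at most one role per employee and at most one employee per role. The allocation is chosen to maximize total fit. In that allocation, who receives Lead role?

Optimal: Santos→Frontend role (96 pts), Tanaka→Design role (54 pts), Jensen→Lead role (85 pts) — total 96+54+85 = 235 pts.
Column-greedy (each role in turn goes to its best remaining employee) gives 193 pts, worse by 42.
Checked against all permutations: 235 pts is optimal.
Jensen's own top role is Frontend role (100 pts), but forcing Jensen→Frontend role and reassigning the rest optimally gives only 228 pts — worse by 7.

Jensen receives Lead role.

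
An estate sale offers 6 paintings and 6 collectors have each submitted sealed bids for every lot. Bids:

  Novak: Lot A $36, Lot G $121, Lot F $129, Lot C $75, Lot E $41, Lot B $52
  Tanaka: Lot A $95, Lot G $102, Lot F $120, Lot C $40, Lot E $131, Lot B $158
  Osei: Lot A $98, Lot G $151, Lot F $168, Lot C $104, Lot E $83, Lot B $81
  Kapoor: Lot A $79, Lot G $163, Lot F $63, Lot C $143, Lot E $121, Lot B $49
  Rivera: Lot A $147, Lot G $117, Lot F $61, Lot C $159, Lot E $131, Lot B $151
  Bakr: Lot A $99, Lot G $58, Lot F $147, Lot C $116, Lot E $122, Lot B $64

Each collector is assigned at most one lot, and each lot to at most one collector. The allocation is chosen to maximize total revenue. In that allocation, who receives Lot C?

Optimal: Novak→Lot G ($121), Tanaka→Lot B ($158), Osei→Lot F ($168), Kapoor→Lot C ($143), Rivera→Lot A ($147), Bakr→Lot E ($122) — total 121+158+168+143+147+122 = $859.
Column-greedy (each lot in turn goes to its best remaining collector) gives $777, worse by 82.
Kapoor's own top lot is Lot G ($163), but forcing Kapoor→Lot G and reassigning the rest optimally gives only $833 — worse by 26.

Kapoor receives Lot C.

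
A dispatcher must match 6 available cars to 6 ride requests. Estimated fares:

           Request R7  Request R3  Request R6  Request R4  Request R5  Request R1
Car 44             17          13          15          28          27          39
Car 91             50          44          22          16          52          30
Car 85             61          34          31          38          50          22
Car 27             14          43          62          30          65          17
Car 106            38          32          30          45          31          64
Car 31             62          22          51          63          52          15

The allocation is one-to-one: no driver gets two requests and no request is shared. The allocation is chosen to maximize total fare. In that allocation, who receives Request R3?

Car 91 receives Request R3.

Optimal: Car 44→Request R5 ($27), Car 91→Request R3 ($44), Car 85→Request R7 ($61), Car 27→Request R6 ($62), Car 106→Request R1 ($64), Car 31→Request R4 ($63) — total 27+44+61+62+64+63 = $321.
Next-best assignment: Car 44→Request R3, Car 91→Request R5, Car 85→Request R7, Car 27→Request R6, Car 106→Request R1, Car 31→Request R4 = $315.
Car 91's own top request is Request R5 ($52), but forcing Car 91→Request R5 and reassigning the rest optimally gives only $315 — worse by 6.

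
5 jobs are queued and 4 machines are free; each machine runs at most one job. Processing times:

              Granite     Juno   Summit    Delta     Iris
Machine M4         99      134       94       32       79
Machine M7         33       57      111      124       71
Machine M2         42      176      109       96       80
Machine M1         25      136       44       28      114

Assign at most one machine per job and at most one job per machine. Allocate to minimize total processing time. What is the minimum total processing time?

Minimum total: 175 min

Treat this as an assignment problem: match each job to one machine.
Optimal: Delta→Machine M4 (32 min), Juno→Machine M7 (57 min), Granite→Machine M2 (42 min), Summit→Machine M1 (44 min) — total 32+57+42+44 = 175 min.
Min-entry greedy (repeatedly take the single cheapest remaining cell) gives 194 min, worse by 19.
Swapping Delta↔Juno (Delta→Machine M7 124 min, Juno→Machine M4 134 min) adds 169.
Checked against all permutations: 175 min is optimal.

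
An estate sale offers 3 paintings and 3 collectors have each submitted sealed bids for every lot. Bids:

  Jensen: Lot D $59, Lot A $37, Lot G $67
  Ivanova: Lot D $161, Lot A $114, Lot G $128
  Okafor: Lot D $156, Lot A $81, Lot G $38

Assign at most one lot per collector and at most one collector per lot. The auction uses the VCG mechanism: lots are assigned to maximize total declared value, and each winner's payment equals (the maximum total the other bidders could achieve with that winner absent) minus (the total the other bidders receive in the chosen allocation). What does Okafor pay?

Okafor pays $47.

Efficient allocation: Jensen→Lot G ($67), Ivanova→Lot A ($114), Okafor→Lot D ($156); total welfare W = $337.
Okafor receives Lot D at value $156, so the others get W − 156 = $181.
Without Okafor: best allocation of the remaining 2 bidders over all 3 lots is Jensen→Lot G ($67), Ivanova→Lot D ($161), total $228.
VCG payment = (others' best without Okafor) − (others' welfare with Okafor) = 228 − 181 = $47.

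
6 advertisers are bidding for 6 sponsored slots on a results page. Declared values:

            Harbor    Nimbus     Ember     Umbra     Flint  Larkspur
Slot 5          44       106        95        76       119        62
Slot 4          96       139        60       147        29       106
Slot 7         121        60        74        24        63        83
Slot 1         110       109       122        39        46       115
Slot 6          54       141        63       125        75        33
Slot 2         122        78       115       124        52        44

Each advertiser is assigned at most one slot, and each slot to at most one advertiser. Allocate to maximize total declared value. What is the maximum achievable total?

Maximum total: $758

This is a one-to-one assignment (maximum-weight bipartite matching).
Optimal: Harbor→Slot 7 ($121), Nimbus→Slot 6 ($141), Ember→Slot 2 ($115), Umbra→Slot 4 ($147), Flint→Slot 5 ($119), Larkspur→Slot 1 ($115) — total 121+141+115+147+119+115 = $758.
Next-best assignment: Harbor→Slot 7, Nimbus→Slot 4, Ember→Slot 2, Umbra→Slot 6, Flint→Slot 5, Larkspur→Slot 1 = $734.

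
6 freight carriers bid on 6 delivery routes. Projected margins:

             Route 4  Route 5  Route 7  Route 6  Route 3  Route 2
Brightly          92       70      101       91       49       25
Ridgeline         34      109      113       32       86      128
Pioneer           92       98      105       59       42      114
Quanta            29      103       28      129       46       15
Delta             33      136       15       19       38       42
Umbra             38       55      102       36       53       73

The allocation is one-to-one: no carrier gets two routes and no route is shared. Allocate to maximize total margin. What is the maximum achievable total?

Max total: $659k

Optimal: Brightly→Route 4 ($92k), Ridgeline→Route 3 ($86k), Pioneer→Route 2 ($114k), Quanta→Route 6 ($129k), Delta→Route 5 ($136k), Umbra→Route 7 ($102k) — total 92+86+114+129+136+102 = $659k.
Row-greedy (each carrier in turn takes its best remaining route) gives $532k, worse by 127.
Next-best assignment: Brightly→Route 4, Ridgeline→Route 2, Pioneer→Route 7, Quanta→Route 6, Delta→Route 5, Umbra→Route 3 = $643k.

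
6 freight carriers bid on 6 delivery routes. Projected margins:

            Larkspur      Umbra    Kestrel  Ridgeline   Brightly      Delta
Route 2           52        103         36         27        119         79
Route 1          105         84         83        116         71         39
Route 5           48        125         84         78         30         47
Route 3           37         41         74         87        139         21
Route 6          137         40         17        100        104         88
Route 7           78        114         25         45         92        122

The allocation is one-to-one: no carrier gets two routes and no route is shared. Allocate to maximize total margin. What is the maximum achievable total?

Max total: $701k

Optimal: Larkspur→Route 6 ($137k), Umbra→Route 2 ($103k), Kestrel→Route 5 ($84k), Ridgeline→Route 1 ($116k), Brightly→Route 3 ($139k), Delta→Route 7 ($122k) — total 137+103+84+116+139+122 = $701k.
Row-greedy (each carrier in turn takes its best remaining route) gives $673k, worse by 28.
Swapping Umbra↔Brightly (Umbra→Route 3 $41k, Brightly→Route 2 $119k) loses 82.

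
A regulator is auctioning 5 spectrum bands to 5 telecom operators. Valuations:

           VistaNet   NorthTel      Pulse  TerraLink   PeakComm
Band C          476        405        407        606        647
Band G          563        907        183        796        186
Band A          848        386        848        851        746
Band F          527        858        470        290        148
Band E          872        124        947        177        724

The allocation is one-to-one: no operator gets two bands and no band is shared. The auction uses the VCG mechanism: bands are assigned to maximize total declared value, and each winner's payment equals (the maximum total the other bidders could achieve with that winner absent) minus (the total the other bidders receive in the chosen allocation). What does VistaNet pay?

VistaNet pays $104M.

Efficient allocation: VistaNet→Band A ($848M), NorthTel→Band F ($858M), Pulse→Band E ($947M), TerraLink→Band G ($796M), PeakComm→Band C ($647M); total welfare W = $4096M.
VistaNet receives Band A at value $848M, so the others get W − 848 = $3248M.
Without VistaNet: best allocation of the remaining 4 bidders over all 5 bands is NorthTel→Band G ($907M), Pulse→Band E ($947M), TerraLink→Band A ($851M), PeakComm→Band C ($647M), total $3352M.
VCG payment = (others' best without VistaNet) − (others' welfare with VistaNet) = 3352 − 3248 = $104M.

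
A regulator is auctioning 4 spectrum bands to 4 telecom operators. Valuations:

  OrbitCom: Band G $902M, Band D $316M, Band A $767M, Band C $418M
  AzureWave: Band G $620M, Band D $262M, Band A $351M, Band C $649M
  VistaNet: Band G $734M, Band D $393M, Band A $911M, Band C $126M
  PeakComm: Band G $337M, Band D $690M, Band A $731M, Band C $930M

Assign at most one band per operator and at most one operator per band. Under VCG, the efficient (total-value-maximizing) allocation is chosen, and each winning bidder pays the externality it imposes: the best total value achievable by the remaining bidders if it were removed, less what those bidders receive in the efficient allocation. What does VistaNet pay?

Efficient allocation: OrbitCom→Band G ($902M), AzureWave→Band C ($649M), VistaNet→Band A ($911M), PeakComm→Band D ($690M); total welfare W = $3152M.
VistaNet receives Band A at value $911M, so the others get W − 911 = $2241M.
Without VistaNet: best allocation of the remaining 3 bidders over all 4 bands is OrbitCom→Band A ($767M), AzureWave→Band G ($620M), PeakComm→Band C ($930M), total $2317M.
VCG payment = (others' best without VistaNet) − (others' welfare with VistaNet) = 2317 − 2241 = $76M.

VistaNet pays $76M.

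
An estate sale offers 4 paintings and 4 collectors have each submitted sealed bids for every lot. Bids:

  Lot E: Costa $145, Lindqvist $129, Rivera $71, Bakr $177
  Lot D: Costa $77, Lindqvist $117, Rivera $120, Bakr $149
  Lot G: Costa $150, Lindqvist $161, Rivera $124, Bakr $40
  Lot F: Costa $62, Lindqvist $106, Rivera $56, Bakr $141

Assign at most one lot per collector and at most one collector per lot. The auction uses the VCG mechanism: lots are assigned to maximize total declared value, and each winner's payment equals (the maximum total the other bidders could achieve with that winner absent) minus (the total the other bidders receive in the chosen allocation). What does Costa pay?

Efficient allocation: Costa→Lot E ($145), Lindqvist→Lot G ($161), Rivera→Lot D ($120), Bakr→Lot F ($141); total welfare W = $567.
Costa receives Lot E at value $145, so the others get W − 145 = $422.
Without Costa: best allocation of the remaining 3 bidders over all 4 lots is Lindqvist→Lot G ($161), Rivera→Lot D ($120), Bakr→Lot E ($177), total $458.
VCG payment = (others' best without Costa) − (others' welfare with Costa) = 458 − 422 = $36.

Costa pays $36.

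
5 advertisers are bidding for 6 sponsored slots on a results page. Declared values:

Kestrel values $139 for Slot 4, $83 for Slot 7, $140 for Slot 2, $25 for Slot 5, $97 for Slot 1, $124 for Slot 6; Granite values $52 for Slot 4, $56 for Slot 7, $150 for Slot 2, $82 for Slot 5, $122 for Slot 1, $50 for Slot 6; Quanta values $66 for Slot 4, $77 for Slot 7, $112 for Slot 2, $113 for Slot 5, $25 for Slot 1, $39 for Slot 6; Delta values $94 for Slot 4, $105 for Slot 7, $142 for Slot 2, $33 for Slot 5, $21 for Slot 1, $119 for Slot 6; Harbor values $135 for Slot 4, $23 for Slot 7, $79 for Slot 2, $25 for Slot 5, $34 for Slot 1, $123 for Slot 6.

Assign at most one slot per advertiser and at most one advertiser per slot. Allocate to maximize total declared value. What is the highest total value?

Maximum total: $639

Optimal: Kestrel→Slot 4 ($139), Granite→Slot 1 ($122), Quanta→Slot 5 ($113), Delta→Slot 2 ($142), Harbor→Slot 6 ($123) — total 139+122+113+142+123 = $639.
Max-entry greedy (repeatedly take the single best remaining cell) gives $630, worse by 9.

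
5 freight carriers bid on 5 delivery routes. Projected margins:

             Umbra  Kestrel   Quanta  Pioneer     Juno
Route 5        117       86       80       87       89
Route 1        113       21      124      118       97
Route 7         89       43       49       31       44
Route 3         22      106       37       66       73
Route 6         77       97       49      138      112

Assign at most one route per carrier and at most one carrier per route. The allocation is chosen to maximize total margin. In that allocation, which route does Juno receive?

Optimal: Umbra→Route 7 ($89k), Kestrel→Route 3 ($106k), Quanta→Route 1 ($124k), Pioneer→Route 6 ($138k), Juno→Route 5 ($89k) — total 89+106+124+138+89 = $546k.
Next-best assignment: Umbra→Route 5, Kestrel→Route 3, Quanta→Route 1, Pioneer→Route 6, Juno→Route 7 = $529k.
Every other assignment is strictly worse.
Juno's own top route is Route 6 ($112k), but forcing Juno→Route 6 and reassigning the rest optimally gives only $518k — worse by 28.

Juno receives Route 5.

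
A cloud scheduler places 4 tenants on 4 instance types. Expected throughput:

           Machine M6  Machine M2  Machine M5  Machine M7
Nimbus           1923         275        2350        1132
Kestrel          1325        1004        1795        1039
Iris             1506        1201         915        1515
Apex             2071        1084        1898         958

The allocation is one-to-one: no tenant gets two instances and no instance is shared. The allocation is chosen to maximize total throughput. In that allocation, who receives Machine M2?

Optimal: Nimbus→Machine M5 (2350 ops/s), Kestrel→Machine M2 (1004 ops/s), Iris→Machine M7 (1515 ops/s), Apex→Machine M6 (2071 ops/s) — total 2350+1004+1515+2071 = 6940 ops/s.
Row-greedy (each tenant in turn takes its best remaining instance) gives 6274 ops/s, worse by 666.
Next-best assignment: Nimbus→Machine M5, Kestrel→Machine M7, Iris→Machine M2, Apex→Machine M6 = 6661 ops/s.
Checked against all permutations: 6940 ops/s is optimal.
Kestrel's own top instance is Machine M5 (1795 ops/s), but forcing Kestrel→Machine M5 and reassigning the rest optimally gives only 6317 ops/s — worse by 623.

Kestrel receives Machine M2.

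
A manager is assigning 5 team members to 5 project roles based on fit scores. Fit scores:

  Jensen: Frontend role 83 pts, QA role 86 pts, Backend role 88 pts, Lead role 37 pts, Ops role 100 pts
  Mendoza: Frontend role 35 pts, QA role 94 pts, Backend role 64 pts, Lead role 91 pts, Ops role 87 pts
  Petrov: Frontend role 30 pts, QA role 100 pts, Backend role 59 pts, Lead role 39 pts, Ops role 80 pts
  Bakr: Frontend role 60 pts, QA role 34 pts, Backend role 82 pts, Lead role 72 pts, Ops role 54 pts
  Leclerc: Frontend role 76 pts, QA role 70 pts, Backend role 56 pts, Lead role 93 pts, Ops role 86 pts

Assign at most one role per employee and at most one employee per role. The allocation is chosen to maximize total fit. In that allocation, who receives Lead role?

Optimal: Jensen→Ops role (100 pts), Mendoza→Lead role (91 pts), Petrov→QA role (100 pts), Bakr→Backend role (82 pts), Leclerc→Frontend role (76 pts) — total 100+91+100+82+76 = 449 pts.
Swapping Leclerc↔Petrov (Leclerc→QA role 70 pts, Petrov→Frontend role 30 pts) loses 76.
No other one-to-one assignment exceeds 449 pts.
Mendoza's own top role is QA role (94 pts), but forcing Mendoza→QA role and reassigning the rest optimally gives only 432 pts — worse by 17.

Mendoza receives Lead role.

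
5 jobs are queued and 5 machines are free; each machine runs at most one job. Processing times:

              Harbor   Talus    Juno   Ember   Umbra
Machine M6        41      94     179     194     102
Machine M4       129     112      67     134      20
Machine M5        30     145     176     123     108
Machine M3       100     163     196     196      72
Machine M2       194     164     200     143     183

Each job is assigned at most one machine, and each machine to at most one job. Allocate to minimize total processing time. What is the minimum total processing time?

This is the linear assignment problem.
Optimal: Harbor→Machine M5 (30 min), Talus→Machine M6 (94 min), Juno→Machine M4 (67 min), Ember→Machine M2 (143 min), Umbra→Machine M3 (72 min) — total 30+94+67+143+72 = 406 min.
Min-entry greedy (repeatedly take the single cheapest remaining cell) gives 483 min, worse by 77.
Next-best assignment: Harbor→Machine M6, Talus→Machine M2, Juno→Machine M4, Ember→Machine M5, Umbra→Machine M3 = 467 min.
Every other assignment is strictly worse.

Min total: 406 min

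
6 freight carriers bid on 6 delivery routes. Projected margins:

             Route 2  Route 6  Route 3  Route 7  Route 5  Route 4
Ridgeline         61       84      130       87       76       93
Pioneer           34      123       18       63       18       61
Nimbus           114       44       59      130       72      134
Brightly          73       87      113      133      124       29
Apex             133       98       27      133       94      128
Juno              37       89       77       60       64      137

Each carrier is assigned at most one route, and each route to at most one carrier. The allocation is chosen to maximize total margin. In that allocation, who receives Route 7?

Nimbus receives Route 7.

This is a one-to-one assignment (maximum-weight bipartite matching).
Optimal: Ridgeline→Route 3 ($130k), Pioneer→Route 6 ($123k), Nimbus→Route 7 ($130k), Brightly→Route 5 ($124k), Apex→Route 2 ($133k), Juno→Route 4 ($137k) — total 130+123+130+124+133+137 = $777k.
Max-entry greedy (repeatedly take the single best remaining cell) gives $728k, worse by 49.
Next-best assignment: Ridgeline→Route 3, Pioneer→Route 6, Nimbus→Route 2, Brightly→Route 5, Apex→Route 7, Juno→Route 4 = $761k.
Swapping Pioneer↔Apex (Pioneer→Route 2 $34k, Apex→Route 6 $98k) loses 124.
Nimbus's own top route is Route 4 ($134k), but forcing Nimbus→Route 4 and reassigning the rest optimally gives only $717k — worse by 60.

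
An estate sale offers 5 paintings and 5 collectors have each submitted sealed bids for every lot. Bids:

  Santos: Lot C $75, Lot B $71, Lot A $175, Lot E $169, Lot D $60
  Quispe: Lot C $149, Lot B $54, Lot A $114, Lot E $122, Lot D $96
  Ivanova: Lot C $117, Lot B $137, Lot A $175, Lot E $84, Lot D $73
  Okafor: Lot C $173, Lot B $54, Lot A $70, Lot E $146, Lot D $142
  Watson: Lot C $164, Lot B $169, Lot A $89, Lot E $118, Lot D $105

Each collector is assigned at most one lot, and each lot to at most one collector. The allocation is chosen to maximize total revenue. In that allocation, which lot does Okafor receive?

This is a one-to-one assignment (maximum-weight bipartite matching).
Optimal: Santos→Lot E ($169), Quispe→Lot C ($149), Ivanova→Lot A ($175), Okafor→Lot D ($142), Watson→Lot B ($169) — total 169+149+175+142+169 = $804.
Max-entry greedy (repeatedly take the single best remaining cell) gives $712, worse by 92.
Okafor's own top lot is Lot C ($173), but forcing Okafor→Lot C and reassigning the rest optimally gives only $782 — worse by 22.

Okafor receives Lot D.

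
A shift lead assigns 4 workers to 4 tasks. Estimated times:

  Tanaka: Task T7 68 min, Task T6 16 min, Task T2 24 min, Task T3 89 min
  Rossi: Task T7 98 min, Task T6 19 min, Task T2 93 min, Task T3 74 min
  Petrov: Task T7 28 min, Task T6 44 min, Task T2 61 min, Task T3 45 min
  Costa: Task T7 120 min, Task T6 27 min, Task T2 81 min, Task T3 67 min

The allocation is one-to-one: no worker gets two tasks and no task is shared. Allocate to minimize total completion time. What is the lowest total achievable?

Min total: 138 min

Optimal: Tanaka→Task T2 (24 min), Rossi→Task T6 (19 min), Petrov→Task T7 (28 min), Costa→Task T3 (67 min) — total 24+19+28+67 = 138 min.
Row-greedy (each worker in turn takes its cheapest remaining task) gives 199 min, worse by 61.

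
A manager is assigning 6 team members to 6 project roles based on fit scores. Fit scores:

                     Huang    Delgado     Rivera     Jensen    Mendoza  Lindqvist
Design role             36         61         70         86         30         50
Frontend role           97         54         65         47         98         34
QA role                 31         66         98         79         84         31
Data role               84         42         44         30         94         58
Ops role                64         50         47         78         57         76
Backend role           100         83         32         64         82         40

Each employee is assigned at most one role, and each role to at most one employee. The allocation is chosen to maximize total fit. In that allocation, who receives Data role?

Optimal: Huang→Frontend role (97 pts), Delgado→Backend role (83 pts), Rivera→QA role (98 pts), Jensen→Design role (86 pts), Mendoza→Data role (94 pts), Lindqvist→Ops role (76 pts) — total 97+83+98+86+94+76 = 534 pts.
Max-entry greedy (repeatedly take the single best remaining cell) gives 500 pts, worse by 34.
Mendoza's own top role is Frontend role (98 pts), but forcing Mendoza→Frontend role and reassigning the rest optimally gives only 525 pts — worse by 9.

Mendoza receives Data role.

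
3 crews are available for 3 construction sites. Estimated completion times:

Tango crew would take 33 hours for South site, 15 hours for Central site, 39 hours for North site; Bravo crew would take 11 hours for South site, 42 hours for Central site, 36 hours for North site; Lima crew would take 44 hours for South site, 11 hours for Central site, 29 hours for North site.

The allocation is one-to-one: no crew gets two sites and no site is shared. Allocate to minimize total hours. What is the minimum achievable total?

Minimum total: 55 hours

Optimal: Tango crew→Central site (15 hours), Bravo crew→South site (11 hours), Lima crew→North site (29 hours) — total 15+11+29 = 55 hours.
Column-greedy (each site in turn goes to its cheapest remaining crew) gives 61 hours, worse by 6.
Every other assignment is strictly worse.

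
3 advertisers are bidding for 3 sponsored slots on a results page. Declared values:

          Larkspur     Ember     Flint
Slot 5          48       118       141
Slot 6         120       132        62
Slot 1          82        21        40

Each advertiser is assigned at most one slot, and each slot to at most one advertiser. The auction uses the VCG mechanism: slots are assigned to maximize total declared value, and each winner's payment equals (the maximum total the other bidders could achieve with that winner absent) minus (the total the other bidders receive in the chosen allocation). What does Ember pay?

Ember pays $38.

Efficient allocation: Larkspur→Slot 1 ($82), Ember→Slot 6 ($132), Flint→Slot 5 ($141); total welfare W = $355.
Ember receives Slot 6 at value $132, so the others get W − 132 = $223.
Without Ember: best allocation of the remaining 2 bidders over all 3 slots is Larkspur→Slot 6 ($120), Flint→Slot 5 ($141), total $261.
VCG payment = (others' best without Ember) − (others' welfare with Ember) = 261 − 223 = $38.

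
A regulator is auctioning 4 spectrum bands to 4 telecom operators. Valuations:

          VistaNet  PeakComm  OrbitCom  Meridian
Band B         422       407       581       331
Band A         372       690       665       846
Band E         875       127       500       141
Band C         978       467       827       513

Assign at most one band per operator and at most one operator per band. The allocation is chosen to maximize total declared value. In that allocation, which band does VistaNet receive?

VistaNet receives Band E.

This is a one-to-one assignment (maximum-weight bipartite matching).
Optimal: VistaNet→Band E ($875M), PeakComm→Band B ($407M), OrbitCom→Band C ($827M), Meridian→Band A ($846M) — total 875+407+827+846 = $2955M.
Max-entry greedy (repeatedly take the single best remaining cell) gives $2532M, worse by 423.
No other one-to-one assignment exceeds $2955M.
VistaNet's own top band is Band C ($978M), but forcing VistaNet→Band C and reassigning the rest optimally gives only $2731M — worse by 224.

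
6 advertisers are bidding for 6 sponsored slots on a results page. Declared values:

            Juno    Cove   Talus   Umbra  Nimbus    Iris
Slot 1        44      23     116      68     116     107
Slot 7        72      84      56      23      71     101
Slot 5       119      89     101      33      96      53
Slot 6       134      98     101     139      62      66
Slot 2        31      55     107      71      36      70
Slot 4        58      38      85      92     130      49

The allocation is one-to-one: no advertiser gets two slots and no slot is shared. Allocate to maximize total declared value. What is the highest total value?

Maximum total: $686

Optimal: Juno→Slot 5 ($119), Cove→Slot 7 ($84), Talus→Slot 2 ($107), Umbra→Slot 6 ($139), Nimbus→Slot 4 ($130), Iris→Slot 1 ($107) — total 119+84+107+139+130+107 = $686.
Next-best assignment: Juno→Slot 5, Cove→Slot 2, Talus→Slot 1, Umbra→Slot 6, Nimbus→Slot 4, Iris→Slot 7 = $660.
Swapping Umbra↔Cove (Umbra→Slot 7 $23, Cove→Slot 6 $98) loses 102.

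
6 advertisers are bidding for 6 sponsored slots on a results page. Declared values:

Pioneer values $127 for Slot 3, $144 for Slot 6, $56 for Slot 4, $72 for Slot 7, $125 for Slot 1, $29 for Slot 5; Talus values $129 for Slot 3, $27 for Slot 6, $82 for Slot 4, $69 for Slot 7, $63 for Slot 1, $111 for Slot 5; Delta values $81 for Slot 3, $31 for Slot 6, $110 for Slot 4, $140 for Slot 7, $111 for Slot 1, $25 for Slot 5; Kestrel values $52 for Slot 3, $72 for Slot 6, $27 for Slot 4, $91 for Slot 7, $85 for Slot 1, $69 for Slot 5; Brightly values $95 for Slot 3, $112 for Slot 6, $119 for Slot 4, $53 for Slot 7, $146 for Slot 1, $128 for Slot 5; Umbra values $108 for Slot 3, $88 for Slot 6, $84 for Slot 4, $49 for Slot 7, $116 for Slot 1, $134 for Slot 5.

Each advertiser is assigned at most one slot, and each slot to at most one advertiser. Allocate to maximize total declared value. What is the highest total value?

Optimal: Pioneer→Slot 6 ($144), Talus→Slot 3 ($129), Delta→Slot 4 ($110), Kestrel→Slot 7 ($91), Brightly→Slot 1 ($146), Umbra→Slot 5 ($134) — total 144+129+110+91+146+134 = $754.
Max-entry greedy (repeatedly take the single best remaining cell) gives $720, worse by 34.
Next-best assignment: Pioneer→Slot 6, Talus→Slot 3, Delta→Slot 7, Kestrel→Slot 1, Brightly→Slot 4, Umbra→Slot 5 = $751.
Swapping Delta↔Pioneer (Delta→Slot 6 $31, Pioneer→Slot 4 $56) loses 167.

Maximum total: $754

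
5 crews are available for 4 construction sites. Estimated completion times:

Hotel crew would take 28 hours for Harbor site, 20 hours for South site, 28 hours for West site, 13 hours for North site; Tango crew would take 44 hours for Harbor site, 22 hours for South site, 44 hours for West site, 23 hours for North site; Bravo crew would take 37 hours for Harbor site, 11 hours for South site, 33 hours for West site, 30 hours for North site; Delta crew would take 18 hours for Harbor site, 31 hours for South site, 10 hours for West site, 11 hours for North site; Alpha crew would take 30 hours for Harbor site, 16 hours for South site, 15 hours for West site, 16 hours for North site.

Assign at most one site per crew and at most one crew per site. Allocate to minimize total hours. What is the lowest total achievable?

Optimal: Delta crew→Harbor site (18 hours), Bravo crew→South site (11 hours), Alpha crew→West site (15 hours), Hotel crew→North site (13 hours) — total 18+11+15+13 = 57 hours.
Min-entry greedy (repeatedly take the single cheapest remaining cell) gives 64 hours, worse by 7.
Next-best assignment: Alpha crew→Harbor site, Bravo crew→South site, Delta crew→West site, Hotel crew→North site = 64 hours.
Swapping Delta crew↔Hotel crew (Delta crew→North site 11 hours, Hotel crew→Harbor site 28 hours) adds 8.

Min total: 57 hours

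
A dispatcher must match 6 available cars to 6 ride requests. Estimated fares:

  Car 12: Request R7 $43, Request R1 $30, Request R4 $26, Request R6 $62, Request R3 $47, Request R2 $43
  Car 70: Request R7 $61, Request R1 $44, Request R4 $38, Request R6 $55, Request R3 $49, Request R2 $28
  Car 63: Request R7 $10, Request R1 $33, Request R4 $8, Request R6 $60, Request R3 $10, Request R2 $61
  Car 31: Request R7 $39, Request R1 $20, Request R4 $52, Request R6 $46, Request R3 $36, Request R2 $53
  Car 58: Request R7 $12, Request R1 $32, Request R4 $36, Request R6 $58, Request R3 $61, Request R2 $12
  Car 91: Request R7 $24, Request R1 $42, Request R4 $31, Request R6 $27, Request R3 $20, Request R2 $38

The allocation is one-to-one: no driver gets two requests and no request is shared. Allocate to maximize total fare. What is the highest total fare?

Optimal: Car 12→Request R6 ($62), Car 70→Request R7 ($61), Car 63→Request R2 ($61), Car 31→Request R4 ($52), Car 58→Request R3 ($61), Car 91→Request R1 ($42) — total 62+61+61+52+61+42 = $339.
Checked against all permutations: $339 is optimal.

Max total: $339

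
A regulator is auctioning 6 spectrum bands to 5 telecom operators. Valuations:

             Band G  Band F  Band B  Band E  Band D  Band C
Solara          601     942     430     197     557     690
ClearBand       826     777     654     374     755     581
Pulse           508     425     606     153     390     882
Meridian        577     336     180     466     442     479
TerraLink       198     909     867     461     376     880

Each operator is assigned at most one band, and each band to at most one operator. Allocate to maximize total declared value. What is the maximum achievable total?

This is a one-to-one assignment (maximum-weight bipartite matching).
Optimal: Solara→Band F ($942M), ClearBand→Band D ($755M), Pulse→Band C ($882M), Meridian→Band G ($577M), TerraLink→Band B ($867M) — total 942+755+882+577+867 = $4023M.
Row-greedy (each operator in turn takes its best remaining band) gives $3983M, worse by 40.
Next-best assignment: Solara→Band F, ClearBand→Band G, Pulse→Band C, Meridian→Band E, TerraLink→Band B = $3983M.
Checked against all permutations: $4023M is optimal.

Maximum total: $4023M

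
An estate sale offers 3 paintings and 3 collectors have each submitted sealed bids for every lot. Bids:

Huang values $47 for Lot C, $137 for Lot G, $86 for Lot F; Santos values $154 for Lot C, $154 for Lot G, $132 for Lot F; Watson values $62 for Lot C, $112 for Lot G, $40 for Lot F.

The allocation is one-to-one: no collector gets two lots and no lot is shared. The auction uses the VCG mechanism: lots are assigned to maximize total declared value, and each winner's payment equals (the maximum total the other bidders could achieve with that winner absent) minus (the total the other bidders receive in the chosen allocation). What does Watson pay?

Efficient allocation: Huang→Lot F ($86), Santos→Lot C ($154), Watson→Lot G ($112); total welfare W = $352.
Watson receives Lot G at value $112, so the others get W − 112 = $240.
Without Watson: best allocation of the remaining 2 bidders over all 3 lots is Huang→Lot G ($137), Santos→Lot C ($154), total $291.
VCG payment = (others' best without Watson) − (others' welfare with Watson) = 291 − 240 = $51.

Watson pays $51.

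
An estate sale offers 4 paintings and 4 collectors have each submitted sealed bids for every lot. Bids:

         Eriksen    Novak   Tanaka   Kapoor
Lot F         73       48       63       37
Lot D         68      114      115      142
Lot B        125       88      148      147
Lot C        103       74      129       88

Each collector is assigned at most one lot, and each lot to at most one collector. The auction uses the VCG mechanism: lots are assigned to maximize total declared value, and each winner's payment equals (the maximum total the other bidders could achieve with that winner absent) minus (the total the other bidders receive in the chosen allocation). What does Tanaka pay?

Efficient allocation: Eriksen→Lot F ($73), Novak→Lot D ($114), Tanaka→Lot C ($129), Kapoor→Lot B ($147); total welfare W = $463.
Tanaka receives Lot C at value $129, so the others get W − 129 = $334.
Without Tanaka: best allocation of the remaining 3 bidders over all 4 lots is Eriksen→Lot C ($103), Novak→Lot D ($114), Kapoor→Lot B ($147), total $364.
VCG payment = (others' best without Tanaka) − (others' welfare with Tanaka) = 364 − 334 = $30.

Tanaka pays $30.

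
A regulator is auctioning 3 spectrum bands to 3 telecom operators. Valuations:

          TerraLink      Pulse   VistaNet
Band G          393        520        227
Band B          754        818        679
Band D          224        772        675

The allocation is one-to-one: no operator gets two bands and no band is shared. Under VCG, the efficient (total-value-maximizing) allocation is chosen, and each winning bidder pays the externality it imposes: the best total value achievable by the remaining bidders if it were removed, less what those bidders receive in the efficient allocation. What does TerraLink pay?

TerraLink pays $298M.

Efficient allocation: TerraLink→Band B ($754M), Pulse→Band G ($520M), VistaNet→Band D ($675M); total welfare W = $1949M.
TerraLink receives Band B at value $754M, so the others get W − 754 = $1195M.
Without TerraLink: best allocation of the remaining 2 bidders over all 3 bands is Pulse→Band B ($818M), VistaNet→Band D ($675M), total $1493M.
VCG payment = (others' best without TerraLink) − (others' welfare with TerraLink) = 1493 − 1195 = $298M.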